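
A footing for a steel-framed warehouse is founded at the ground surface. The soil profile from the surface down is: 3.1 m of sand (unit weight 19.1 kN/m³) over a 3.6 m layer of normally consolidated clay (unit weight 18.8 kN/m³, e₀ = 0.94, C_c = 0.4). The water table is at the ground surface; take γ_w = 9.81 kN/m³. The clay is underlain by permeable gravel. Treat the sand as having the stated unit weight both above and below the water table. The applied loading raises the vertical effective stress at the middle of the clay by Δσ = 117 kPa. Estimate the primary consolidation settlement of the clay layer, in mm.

Mid-depth of clay below the ground surface: z = 3.1 + 3.6/2 = 4.9 m.
Total vertical stress at mid-clay: σ_v = 19.1×3.1 + 18.8×1.8 = 93.05 kPa.
Pore pressure: u = 9.81×(4.9 − 0) = 48.069 kPa.
Initial effective stress: σ'_0 = σ_v − u = 93.05 − 48.069 = 44.981 kPa.
Final effective stress: σ'_f = σ'_0 + Δσ = 44.981 + 117 = 161.98 kPa.
Normally consolidated clay, so the full stress increment lies on the virgin compression line:
S_c = C_c·H/(1+e₀)·log₁₀(σ'_f/σ'_0) = 0.4×3.6/(1+0.94)×log₁₀(161.98/44.981)
    = 0.74227 × 0.55643 = 0.413 m

S_c ≈ 413 mm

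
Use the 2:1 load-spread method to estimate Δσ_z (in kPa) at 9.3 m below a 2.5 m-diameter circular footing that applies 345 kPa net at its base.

Δσ_z ≈ 15.5 kPa

By the 2:1 method the load spreads at 1 horizontal : 2 vertical, so at depth z the loaded area has grown by z in each plan dimension:
Δσ ≈ qD²/(D+z)² = 345×2.5²/(2.5+9.3)² = 15.486 kPa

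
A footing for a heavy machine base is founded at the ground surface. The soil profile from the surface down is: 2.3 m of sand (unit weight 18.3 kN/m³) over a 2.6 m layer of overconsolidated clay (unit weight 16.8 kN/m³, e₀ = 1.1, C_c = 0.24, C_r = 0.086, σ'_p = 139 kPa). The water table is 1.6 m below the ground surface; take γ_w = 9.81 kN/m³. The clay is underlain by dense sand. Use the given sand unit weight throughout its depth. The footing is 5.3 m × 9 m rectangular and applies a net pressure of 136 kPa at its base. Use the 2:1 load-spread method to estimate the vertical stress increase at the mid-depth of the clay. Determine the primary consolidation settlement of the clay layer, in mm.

Mid-depth of clay below the ground surface: z = 2.3 + 2.6/2 = 3.6 m.
Total vertical stress at mid-clay: σ_v = 18.3×2.3 + 16.8×1.3 = 63.93 kPa.
Pore pressure: u = 9.81×(3.6 − 1.6) = 19.62 kPa.
Initial effective stress: σ'_0 = σ_v − u = 63.93 − 19.62 = 44.31 kPa.
Stress increase at mid-clay by the 2:1 spreading method:
Δσ = qBL/((B+z)(L+z)) = 136×5.3×9/((5.3+3.6)(9+3.6)) = 57.849 kPa
Final effective stress: σ'_f = 44.31 + 57.849 = 102.16 kPa.
σ'_f = 102.16 ≤ σ'_p = 139 kPa, so the clay remains overconsolidated and only the recompression index applies:
S_c = C_r·H/(1+e₀)·log₁₀(σ'_f/σ'_0) = 0.086×2.6/2.1×log₁₀(102.16/44.31)
    = 0.10648 × 0.36278 = 0.03863 m

S_c ≈ 38.6 mm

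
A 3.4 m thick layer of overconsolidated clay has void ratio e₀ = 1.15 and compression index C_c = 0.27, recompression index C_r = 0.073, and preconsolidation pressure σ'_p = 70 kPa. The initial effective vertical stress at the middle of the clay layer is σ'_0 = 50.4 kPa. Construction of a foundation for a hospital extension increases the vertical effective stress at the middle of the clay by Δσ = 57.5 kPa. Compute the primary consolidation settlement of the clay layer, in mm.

Final effective stress: σ'_f = 50.4 + 57.5 = 107.9 kPa.
σ'_f = 107.9 > σ'_p = 70 kPa, so the stress path crosses the preconsolidation pressure — recompression up to σ'_p, then virgin compression beyond:
S_c = H/(1+e₀)·[C_r·log₁₀(σ'_p/σ'_0) + C_c·log₁₀(σ'_f/σ'_p)]
    = 3.4/2.15 × [0.073×log₁₀(70/50.4) + 0.27×log₁₀(107.9/70)]
    = 1.5814 × [0.010415 + 0.050739] = 0.09671 m

S_c ≈ 96.7 mm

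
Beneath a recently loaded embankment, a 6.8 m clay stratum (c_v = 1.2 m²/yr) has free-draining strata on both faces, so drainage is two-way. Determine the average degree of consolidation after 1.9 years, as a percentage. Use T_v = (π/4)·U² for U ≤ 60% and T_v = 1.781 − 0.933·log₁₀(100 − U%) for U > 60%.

Drainage path length: H_d = H/2 = 3.4 m (double drainage).
T_v = c_v·t/H_d² = 1.2×1.9/3.4² = 0.19723.
T_v = 0.19723 corresponds to the U ≤ 60% branch:
U = √(4T_v/π) = 0.5011

U ≈ 50.1 %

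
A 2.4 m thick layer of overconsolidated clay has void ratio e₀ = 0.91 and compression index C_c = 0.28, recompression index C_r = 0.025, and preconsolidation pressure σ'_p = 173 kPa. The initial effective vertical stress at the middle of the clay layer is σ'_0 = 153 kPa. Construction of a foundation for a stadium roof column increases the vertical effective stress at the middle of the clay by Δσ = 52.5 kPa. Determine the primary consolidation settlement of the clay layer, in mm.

Final effective stress: σ'_f = 153 + 52.5 = 205.5 kPa.
σ'_f = 205.5 > σ'_p = 173 kPa, so the stress path crosses the preconsolidation pressure — recompression up to σ'_p, then virgin compression beyond:
S_c = H/(1+e₀)·[C_r·log₁₀(σ'_p/σ'_0) + C_c·log₁₀(σ'_f/σ'_p)]
    = 2.4/1.91 × [0.025×log₁₀(173/153) + 0.28×log₁₀(205.5/173)]
    = 1.2565 × [0.0013339 + 0.020934] = 0.02798 m

S_c ≈ 28 mm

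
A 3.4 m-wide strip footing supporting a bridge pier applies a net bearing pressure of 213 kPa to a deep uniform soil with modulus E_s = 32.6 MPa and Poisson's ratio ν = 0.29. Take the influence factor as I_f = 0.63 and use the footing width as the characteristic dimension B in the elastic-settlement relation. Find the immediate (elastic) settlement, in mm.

S_e ≈ 12.8 mm

Immediate (elastic) settlement: S_e = q·B·(1−ν²)/E_s · I_f.
E_s = 32.6 MPa = 32600 kPa.
S_e = 213 × 3.4 × (1 − 0.29²) / 32600 × 0.63
    = 213 × 3.4 × 0.9159 / 32600 × 0.63
    = 0.01282 m = 12.82 mm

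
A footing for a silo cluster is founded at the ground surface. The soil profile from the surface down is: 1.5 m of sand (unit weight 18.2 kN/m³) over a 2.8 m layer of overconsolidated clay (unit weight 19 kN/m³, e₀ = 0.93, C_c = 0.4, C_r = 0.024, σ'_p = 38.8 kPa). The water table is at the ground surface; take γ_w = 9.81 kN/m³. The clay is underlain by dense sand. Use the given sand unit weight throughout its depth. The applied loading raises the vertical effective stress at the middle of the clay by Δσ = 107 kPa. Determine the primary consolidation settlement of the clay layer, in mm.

S_c ≈ 316 mm

Mid-depth of clay below the ground surface: z = 1.5 + 2.8/2 = 2.9 m.
Total vertical stress at mid-clay: σ_v = 18.2×1.5 + 19×1.4 = 53.9 kPa.
Pore pressure: u = 9.81×(2.9 − 0) = 28.449 kPa.
Initial effective stress: σ'_0 = σ_v − u = 53.9 − 28.449 = 25.451 kPa.
Final effective stress: σ'_f = 25.451 + 107 = 132.45 kPa.
σ'_f = 132.45 > σ'_p = 38.8 kPa, so the stress path crosses the preconsolidation pressure — recompression up to σ'_p, then virgin compression beyond:
S_c = H/(1+e₀)·[C_r·log₁₀(σ'_p/σ'_0) + C_c·log₁₀(σ'_f/σ'_p)]
    = 2.8/1.93 × [0.024×log₁₀(38.8/25.451) + 0.4×log₁₀(132.45/38.8)]
    = 1.4508 × [0.004395 + 0.21329] = 0.3158 m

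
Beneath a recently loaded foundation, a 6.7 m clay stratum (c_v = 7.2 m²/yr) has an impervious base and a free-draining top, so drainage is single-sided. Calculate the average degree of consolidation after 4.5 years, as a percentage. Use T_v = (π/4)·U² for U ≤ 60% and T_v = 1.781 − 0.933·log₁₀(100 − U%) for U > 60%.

U ≈ 86.3 %

Drainage path length: H_d = H = 6.7 m (single drainage).
T_v = c_v·t/H_d² = 7.2×4.5/6.7² = 0.72176.
T_v = 0.72176 corresponds to the U > 60% branch:
U = 1 − 10^((1.781 − T_v)/0.933)/100 = 0.8634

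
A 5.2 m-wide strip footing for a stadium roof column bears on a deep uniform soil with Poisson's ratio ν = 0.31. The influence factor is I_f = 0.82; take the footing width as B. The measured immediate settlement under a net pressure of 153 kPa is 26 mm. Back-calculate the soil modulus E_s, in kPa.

E_s ≈ 22700 kPa

S_e = q·B·(1−ν²)/E_s · I_f  ⇒  E_s = q·B·(1−ν²)·I_f / S_e.
E_s = 153 × 5.2 × 0.9039 × 0.82 / 0.026 = 22680 kPa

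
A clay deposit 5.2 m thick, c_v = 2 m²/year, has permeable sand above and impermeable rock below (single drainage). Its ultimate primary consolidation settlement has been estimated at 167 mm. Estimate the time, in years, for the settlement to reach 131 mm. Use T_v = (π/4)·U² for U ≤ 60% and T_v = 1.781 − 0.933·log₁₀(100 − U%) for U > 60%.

Drainage path length: H_d = H = 5.2 m (single drainage).
U = S(t)/S_ult = 131/167 = 0.7844.
U > 60%: T_v = 1.781 − 0.933·log₁₀(100 − 78.443) = 0.53676.
t = T_v·H_d²/c_v = 0.53676×5.2²/2 = 7.257 years.

t ≈ 7.26 years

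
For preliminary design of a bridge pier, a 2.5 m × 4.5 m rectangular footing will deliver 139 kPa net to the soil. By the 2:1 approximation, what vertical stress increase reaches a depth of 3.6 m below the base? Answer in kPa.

Δσ_z ≈ 31.6 kPa

By the 2:1 method the load spreads at 1 horizontal : 2 vertical, so at depth z the loaded area has grown by z in each plan dimension:
Δσ = qBL/((B+z)(L+z)) = 139×2.5×4.5/((2.5+3.6)(4.5+3.6)) = 31.648 kPa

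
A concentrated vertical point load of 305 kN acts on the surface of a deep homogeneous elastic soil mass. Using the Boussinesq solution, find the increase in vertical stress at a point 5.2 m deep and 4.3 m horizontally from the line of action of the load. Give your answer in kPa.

Δσ_z ≈ 1.46 kPa

Boussinesq vertical stress below a point load on an elastic half-space:
Δσ_z = 3P/(2πz²) · [1 + (r/z)²]^(−5/2)
r/z = 4.3/5.2 = 0.82692; [1+(r/z)²]^(−5/2) = 0.27181.
Δσ_z = 3×305/(2π×5.2²) × 0.27181 = 5.3856 × 0.27181 = 1.464 kPa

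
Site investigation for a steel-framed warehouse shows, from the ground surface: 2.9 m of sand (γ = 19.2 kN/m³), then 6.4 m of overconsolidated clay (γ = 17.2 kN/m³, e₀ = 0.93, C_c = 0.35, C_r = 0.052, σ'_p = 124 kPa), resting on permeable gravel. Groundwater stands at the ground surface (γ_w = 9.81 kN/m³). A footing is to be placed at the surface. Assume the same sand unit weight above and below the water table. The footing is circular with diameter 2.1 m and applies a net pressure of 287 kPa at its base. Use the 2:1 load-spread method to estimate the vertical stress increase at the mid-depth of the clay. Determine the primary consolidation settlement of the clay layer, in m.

Mid-depth of clay below the ground surface: z = 2.9 + 6.4/2 = 6.1 m.
Total vertical stress at mid-clay: σ_v = 19.2×2.9 + 17.2×3.2 = 110.72 kPa.
Pore pressure: u = 9.81×(6.1 − 0) = 59.841 kPa.
Initial effective stress: σ'_0 = σ_v − u = 110.72 − 59.841 = 50.879 kPa.
Stress increase at mid-clay by the 2:1 spreading method:
Δσ ≈ qD²/(D+z)² = 287×2.1²/(2.1+6.1)² = 18.823 kPa
Final effective stress: σ'_f = 50.879 + 18.823 = 69.702 kPa.
σ'_f = 69.702 ≤ σ'_p = 124 kPa, so the clay remains overconsolidated and only the recompression index applies:
S_c = C_r·H/(1+e₀)·log₁₀(σ'_f/σ'_0) = 0.052×6.4/1.93×log₁₀(69.702/50.879)
    = 0.17244 × 0.13671 = 0.02357 m

S_c ≈ 0.0236 m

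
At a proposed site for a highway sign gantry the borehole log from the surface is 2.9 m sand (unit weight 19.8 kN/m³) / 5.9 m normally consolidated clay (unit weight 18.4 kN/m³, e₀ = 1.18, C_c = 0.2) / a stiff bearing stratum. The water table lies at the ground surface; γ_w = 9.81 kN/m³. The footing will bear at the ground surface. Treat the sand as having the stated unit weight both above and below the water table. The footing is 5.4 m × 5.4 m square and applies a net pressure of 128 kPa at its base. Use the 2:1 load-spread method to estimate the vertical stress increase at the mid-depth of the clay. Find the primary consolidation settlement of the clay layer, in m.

S_c ≈ 0.102 m

Mid-depth of clay below the ground surface: z = 2.9 + 5.9/2 = 5.85 m.
Total vertical stress at mid-clay: σ_v = 19.8×2.9 + 18.4×2.95 = 111.7 kPa.
Pore pressure: u = 9.81×(5.85 − 0) = 57.389 kPa.
Initial effective stress: σ'_0 = σ_v − u = 111.7 − 57.389 = 54.311 kPa.
Stress increase at mid-clay by the 2:1 spreading method:
Δσ = qBL/((B+z)(L+z)) = 128×5.4×5.4/((5.4+5.85)(5.4+5.85)) = 29.491 kPa
Final effective stress: σ'_f = σ'_0 + Δσ = 54.311 + 29.491 = 83.802 kPa.
Normally consolidated clay, so the full stress increment lies on the virgin compression line:
S_c = C_c·H/(1+e₀)·log₁₀(σ'_f/σ'_0) = 0.2×5.9/(1+1.18)×log₁₀(83.802/54.311)
    = 0.54128 × 0.18837 = 0.102 m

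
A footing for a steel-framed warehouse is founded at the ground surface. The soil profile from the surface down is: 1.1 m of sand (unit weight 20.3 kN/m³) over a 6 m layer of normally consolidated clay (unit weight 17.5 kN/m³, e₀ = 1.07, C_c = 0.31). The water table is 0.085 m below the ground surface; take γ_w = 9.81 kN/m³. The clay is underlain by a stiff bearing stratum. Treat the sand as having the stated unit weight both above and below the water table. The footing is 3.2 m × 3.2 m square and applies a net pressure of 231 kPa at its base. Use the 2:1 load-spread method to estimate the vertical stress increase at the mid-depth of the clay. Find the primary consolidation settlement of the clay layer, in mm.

S_c ≈ 317 mm

Mid-depth of clay below the ground surface: z = 1.1 + 6/2 = 4.1 m.
Total vertical stress at mid-clay: σ_v = 20.3×1.1 + 17.5×3 = 74.83 kPa.
Pore pressure: u = 9.81×(4.1 − 0.085) = 39.387 kPa.
Initial effective stress: σ'_0 = σ_v − u = 74.83 − 39.387 = 35.443 kPa.
Stress increase at mid-clay by the 2:1 spreading method:
Δσ = qBL/((B+z)(L+z)) = 231×3.2×3.2/((3.2+4.1)(3.2+4.1)) = 44.388 kPa
Final effective stress: σ'_f = σ'_0 + Δσ = 35.443 + 44.388 = 79.831 kPa.
Normally consolidated clay, so the full stress increment lies on the virgin compression line:
S_c = C_c·H/(1+e₀)·log₁₀(σ'_f/σ'_0) = 0.31×6/(1+1.07)×log₁₀(79.831/35.443)
    = 0.89855 × 0.35264 = 0.3169 m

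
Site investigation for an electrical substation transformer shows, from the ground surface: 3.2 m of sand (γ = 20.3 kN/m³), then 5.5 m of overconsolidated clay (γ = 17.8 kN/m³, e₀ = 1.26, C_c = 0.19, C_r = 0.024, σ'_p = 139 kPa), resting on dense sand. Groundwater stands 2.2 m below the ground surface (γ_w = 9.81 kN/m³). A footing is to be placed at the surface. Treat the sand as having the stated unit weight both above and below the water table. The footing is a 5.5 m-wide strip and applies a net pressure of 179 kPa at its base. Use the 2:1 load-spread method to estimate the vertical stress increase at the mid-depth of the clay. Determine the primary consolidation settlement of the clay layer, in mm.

S_c ≈ 47.1 mm

Mid-depth of clay below the ground surface: z = 3.2 + 5.5/2 = 5.95 m.
Total vertical stress at mid-clay: σ_v = 20.3×3.2 + 17.8×2.75 = 113.91 kPa.
Pore pressure: u = 9.81×(5.95 − 2.2) = 36.788 kPa.
Initial effective stress: σ'_0 = σ_v − u = 113.91 − 36.788 = 77.122 kPa.
Stress increase at mid-clay by the 2:1 spreading method:
Δσ = qB/(B+z) = 179×5.5/(5.5+5.95) = 85.983 kPa
Final effective stress: σ'_f = 77.122 + 85.983 = 163.11 kPa.
σ'_f = 163.11 > σ'_p = 139 kPa, so the stress path crosses the preconsolidation pressure — recompression up to σ'_p, then virgin compression beyond:
S_c = H/(1+e₀)·[C_r·log₁₀(σ'_p/σ'_0) + C_c·log₁₀(σ'_f/σ'_p)]
    = 5.5/2.26 × [0.024×log₁₀(139/77.122) + 0.19×log₁₀(163.11/139)]
    = 2.4336 × [0.0061401 + 0.013198] = 0.04706 m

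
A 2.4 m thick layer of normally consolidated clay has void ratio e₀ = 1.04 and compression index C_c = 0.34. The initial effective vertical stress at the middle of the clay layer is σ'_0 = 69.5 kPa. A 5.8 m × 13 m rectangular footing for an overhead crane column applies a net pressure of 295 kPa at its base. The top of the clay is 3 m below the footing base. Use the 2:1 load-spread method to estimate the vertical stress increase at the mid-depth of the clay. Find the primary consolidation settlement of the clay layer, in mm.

Mid-depth of clay below the footing base: z = 3 + 2.4/2 = 4.2 m.
Stress increase at mid-clay by the 2:1 spreading method:
Δσ = qBL/((B+z)(L+z)) = 295×5.8×13/((5.8+4.2)(13+4.2)) = 129.32 kPa
Final effective stress: σ'_f = σ'_0 + Δσ = 69.5 + 129.32 = 198.82 kPa.
Normally consolidated clay, so the full stress increment lies on the virgin compression line:
S_c = C_c·H/(1+e₀)·log₁₀(σ'_f/σ'_0) = 0.34×2.4/(1+1.04)×log₁₀(198.82/69.5)
    = 0.4 × 0.45648 = 0.1826 m

S_c ≈ 183 mm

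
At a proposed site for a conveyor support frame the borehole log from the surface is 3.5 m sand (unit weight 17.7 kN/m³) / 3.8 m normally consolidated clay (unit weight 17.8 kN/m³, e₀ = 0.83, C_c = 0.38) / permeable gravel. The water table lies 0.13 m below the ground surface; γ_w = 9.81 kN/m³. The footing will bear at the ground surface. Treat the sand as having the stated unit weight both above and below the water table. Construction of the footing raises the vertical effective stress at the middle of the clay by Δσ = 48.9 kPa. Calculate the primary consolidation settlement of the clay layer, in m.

S_c ≈ 0.256 m

Mid-depth of clay below the ground surface: z = 3.5 + 3.8/2 = 5.4 m.
Total vertical stress at mid-clay: σ_v = 17.7×3.5 + 17.8×1.9 = 95.77 kPa.
Pore pressure: u = 9.81×(5.4 − 0.13) = 51.699 kPa.
Initial effective stress: σ'_0 = σ_v − u = 95.77 − 51.699 = 44.071 kPa.
Final effective stress: σ'_f = σ'_0 + Δσ = 44.071 + 48.9 = 92.971 kPa.
Normally consolidated clay, so the full stress increment lies on the virgin compression line:
S_c = C_c·H/(1+e₀)·log₁₀(σ'_f/σ'_0) = 0.38×3.8/(1+0.83)×log₁₀(92.971/44.071)
    = 0.78907 × 0.32419 = 0.2558 m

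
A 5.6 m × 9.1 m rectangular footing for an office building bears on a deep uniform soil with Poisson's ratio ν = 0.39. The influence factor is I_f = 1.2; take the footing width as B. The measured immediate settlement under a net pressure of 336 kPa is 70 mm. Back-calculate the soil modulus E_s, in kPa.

S_e = q·B·(1−ν²)/E_s · I_f  ⇒  E_s = q·B·(1−ν²)·I_f / S_e.
E_s = 336 × 5.6 × 0.8479 × 1.2 / 0.07 = 27350 kPa

E_s ≈ 27300 kPa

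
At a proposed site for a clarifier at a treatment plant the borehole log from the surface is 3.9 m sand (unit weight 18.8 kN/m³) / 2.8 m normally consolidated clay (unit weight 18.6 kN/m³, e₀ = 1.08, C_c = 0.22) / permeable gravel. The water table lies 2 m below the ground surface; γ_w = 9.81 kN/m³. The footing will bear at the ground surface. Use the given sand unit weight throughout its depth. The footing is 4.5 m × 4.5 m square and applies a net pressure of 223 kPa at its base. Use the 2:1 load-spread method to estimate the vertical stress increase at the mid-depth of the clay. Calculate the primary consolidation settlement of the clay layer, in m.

Mid-depth of clay below the ground surface: z = 3.9 + 2.8/2 = 5.3 m.
Total vertical stress at mid-clay: σ_v = 18.8×3.9 + 18.6×1.4 = 99.36 kPa.
Pore pressure: u = 9.81×(5.3 − 2) = 32.373 kPa.
Initial effective stress: σ'_0 = σ_v − u = 99.36 − 32.373 = 66.987 kPa.
Stress increase at mid-clay by the 2:1 spreading method:
Δσ = qBL/((B+z)(L+z)) = 223×4.5×4.5/((4.5+5.3)(4.5+5.3)) = 47.019 kPa
Final effective stress: σ'_f = σ'_0 + Δσ = 66.987 + 47.019 = 114.01 kPa.
Normally consolidated clay, so the full stress increment lies on the virgin compression line:
S_c = C_c·H/(1+e₀)·log₁₀(σ'_f/σ'_0) = 0.22×2.8/(1+1.08)×log₁₀(114.01/66.987)
    = 0.29615 × 0.23095 = 0.0684 m

S_c ≈ 0.0684 m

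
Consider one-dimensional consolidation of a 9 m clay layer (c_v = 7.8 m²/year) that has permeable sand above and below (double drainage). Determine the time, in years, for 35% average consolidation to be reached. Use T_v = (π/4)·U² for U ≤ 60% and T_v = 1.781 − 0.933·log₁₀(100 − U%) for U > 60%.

t ≈ 0.25 years

Drainage path length: H_d = H/2 = 4.5 m (double drainage).
U ≤ 60%: T_v = (π/4)·U² = (π/4)×0.35² = 0.096211.
t = T_v·H_d²/c_v = 0.096211×4.5²/7.8 = 0.2498 years.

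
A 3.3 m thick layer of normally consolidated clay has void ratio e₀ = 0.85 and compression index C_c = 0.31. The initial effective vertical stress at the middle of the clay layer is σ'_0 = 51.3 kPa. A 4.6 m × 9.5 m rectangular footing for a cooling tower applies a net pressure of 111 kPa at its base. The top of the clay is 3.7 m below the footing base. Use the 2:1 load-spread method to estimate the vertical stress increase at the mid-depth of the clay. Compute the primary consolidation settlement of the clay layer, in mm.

S_c ≈ 119 mm

Mid-depth of clay below the footing base: z = 3.7 + 3.3/2 = 5.35 m.
Stress increase at mid-clay by the 2:1 spreading method:
Δσ = qBL/((B+z)(L+z)) = 111×4.6×9.5/((4.6+5.35)(9.5+5.35)) = 32.829 kPa
Final effective stress: σ'_f = σ'_0 + Δσ = 51.3 + 32.829 = 84.129 kPa.
Normally consolidated clay, so the full stress increment lies on the virgin compression line:
S_c = C_c·H/(1+e₀)·log₁₀(σ'_f/σ'_0) = 0.31×3.3/(1+0.85)×log₁₀(84.129/51.3)
    = 0.55297 × 0.21483 = 0.1188 m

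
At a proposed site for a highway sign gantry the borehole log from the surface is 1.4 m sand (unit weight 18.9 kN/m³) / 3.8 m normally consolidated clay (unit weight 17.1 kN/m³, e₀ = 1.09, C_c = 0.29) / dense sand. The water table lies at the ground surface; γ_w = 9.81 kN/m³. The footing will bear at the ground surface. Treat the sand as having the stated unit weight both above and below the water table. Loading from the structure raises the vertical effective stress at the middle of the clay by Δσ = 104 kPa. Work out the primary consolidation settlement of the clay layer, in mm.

S_c ≈ 365 mm

Mid-depth of clay below the ground surface: z = 1.4 + 3.8/2 = 3.3 m.
Total vertical stress at mid-clay: σ_v = 18.9×1.4 + 17.1×1.9 = 58.95 kPa.
Pore pressure: u = 9.81×(3.3 − 0) = 32.373 kPa.
Initial effective stress: σ'_0 = σ_v − u = 58.95 − 32.373 = 26.577 kPa.
Final effective stress: σ'_f = σ'_0 + Δσ = 26.577 + 104 = 130.58 kPa.
Normally consolidated clay, so the full stress increment lies on the virgin compression line:
S_c = C_c·H/(1+e₀)·log₁₀(σ'_f/σ'_0) = 0.29×3.8/(1+1.09)×log₁₀(130.58/26.577)
    = 0.52727 × 0.69137 = 0.3645 m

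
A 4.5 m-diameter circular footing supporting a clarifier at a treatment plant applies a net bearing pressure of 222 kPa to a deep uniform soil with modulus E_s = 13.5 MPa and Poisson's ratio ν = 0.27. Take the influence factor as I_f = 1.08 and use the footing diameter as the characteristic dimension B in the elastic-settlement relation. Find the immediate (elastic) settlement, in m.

Immediate (elastic) settlement: S_e = q·B·(1−ν²)/E_s · I_f.
E_s = 13.5 MPa = 13500 kPa.
S_e = 222 × 4.5 × (1 − 0.27²) / 13500 × 1.08
    = 222 × 4.5 × 0.9271 / 13500 × 1.08
    = 0.07409 m

S_e ≈ 0.0741 m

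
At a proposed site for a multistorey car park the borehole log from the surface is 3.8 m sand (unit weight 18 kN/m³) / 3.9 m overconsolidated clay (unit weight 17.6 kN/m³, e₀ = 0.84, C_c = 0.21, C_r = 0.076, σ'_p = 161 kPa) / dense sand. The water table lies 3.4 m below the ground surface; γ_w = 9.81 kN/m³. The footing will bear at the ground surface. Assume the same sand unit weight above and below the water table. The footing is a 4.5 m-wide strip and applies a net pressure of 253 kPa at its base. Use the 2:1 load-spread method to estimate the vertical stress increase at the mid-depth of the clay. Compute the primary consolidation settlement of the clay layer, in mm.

S_c ≈ 82 mm

Mid-depth of clay below the ground surface: z = 3.8 + 3.9/2 = 5.75 m.
Total vertical stress at mid-clay: σ_v = 18×3.8 + 17.6×1.95 = 102.72 kPa.
Pore pressure: u = 9.81×(5.75 − 3.4) = 23.054 kPa.
Initial effective stress: σ'_0 = σ_v − u = 102.72 − 23.054 = 79.666 kPa.
Stress increase at mid-clay by the 2:1 spreading method:
Δσ = qB/(B+z) = 253×4.5/(4.5+5.75) = 111.07 kPa
Final effective stress: σ'_f = 79.666 + 111.07 = 190.74 kPa.
σ'_f = 190.74 > σ'_p = 161 kPa, so the stress path crosses the preconsolidation pressure — recompression up to σ'_p, then virgin compression beyond:
S_c = H/(1+e₀)·[C_r·log₁₀(σ'_p/σ'_0) + C_c·log₁₀(σ'_f/σ'_p)]
    = 3.9/1.84 × [0.076×log₁₀(161/79.666) + 0.21×log₁₀(190.74/161)]
    = 2.1196 × [0.023222 + 0.015459] = 0.08199 m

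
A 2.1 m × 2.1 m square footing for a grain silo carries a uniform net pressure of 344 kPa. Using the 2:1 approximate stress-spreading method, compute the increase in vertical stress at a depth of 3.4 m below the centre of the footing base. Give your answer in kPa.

By the 2:1 method the load spreads at 1 horizontal : 2 vertical, so at depth z the loaded area has grown by z in each plan dimension:
Δσ = qBL/((B+z)(L+z)) = 344×2.1×2.1/((2.1+3.4)(2.1+3.4)) = 50.15 kPa

Δσ_z ≈ 50.1 kPa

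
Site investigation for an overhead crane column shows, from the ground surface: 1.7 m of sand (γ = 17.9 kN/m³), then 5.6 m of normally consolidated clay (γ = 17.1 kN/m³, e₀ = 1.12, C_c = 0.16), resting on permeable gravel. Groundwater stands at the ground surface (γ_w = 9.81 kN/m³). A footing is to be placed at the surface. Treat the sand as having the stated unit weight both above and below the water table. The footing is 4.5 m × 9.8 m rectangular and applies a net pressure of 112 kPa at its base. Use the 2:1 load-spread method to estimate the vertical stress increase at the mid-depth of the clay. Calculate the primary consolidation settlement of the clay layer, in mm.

S_c ≈ 138 mm

Mid-depth of clay below the ground surface: z = 1.7 + 5.6/2 = 4.5 m.
Total vertical stress at mid-clay: σ_v = 17.9×1.7 + 17.1×2.8 = 78.31 kPa.
Pore pressure: u = 9.81×(4.5 − 0) = 44.145 kPa.
Initial effective stress: σ'_0 = σ_v − u = 78.31 − 44.145 = 34.165 kPa.
Stress increase at mid-clay by the 2:1 spreading method:
Δσ = qBL/((B+z)(L+z)) = 112×4.5×9.8/((4.5+4.5)(9.8+4.5)) = 38.378 kPa
Final effective stress: σ'_f = σ'_0 + Δσ = 34.165 + 38.378 = 72.543 kPa.
Normally consolidated clay, so the full stress increment lies on the virgin compression line:
S_c = C_c·H/(1+e₀)·log₁₀(σ'_f/σ'_0) = 0.16×5.6/(1+1.12)×log₁₀(72.543/34.165)
    = 0.42264 × 0.32701 = 0.1382 m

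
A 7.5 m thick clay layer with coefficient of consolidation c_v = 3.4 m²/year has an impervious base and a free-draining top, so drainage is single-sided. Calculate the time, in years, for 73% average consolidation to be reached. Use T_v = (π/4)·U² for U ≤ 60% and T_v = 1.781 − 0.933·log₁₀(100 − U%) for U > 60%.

Drainage path length: H_d = H = 7.5 m (single drainage).
U > 60%: T_v = 1.781 − 0.933·log₁₀(100 − 73) = 0.44554.
t = T_v·H_d²/c_v = 0.44554×7.5²/3.4 = 7.371 years.

t ≈ 7.37 years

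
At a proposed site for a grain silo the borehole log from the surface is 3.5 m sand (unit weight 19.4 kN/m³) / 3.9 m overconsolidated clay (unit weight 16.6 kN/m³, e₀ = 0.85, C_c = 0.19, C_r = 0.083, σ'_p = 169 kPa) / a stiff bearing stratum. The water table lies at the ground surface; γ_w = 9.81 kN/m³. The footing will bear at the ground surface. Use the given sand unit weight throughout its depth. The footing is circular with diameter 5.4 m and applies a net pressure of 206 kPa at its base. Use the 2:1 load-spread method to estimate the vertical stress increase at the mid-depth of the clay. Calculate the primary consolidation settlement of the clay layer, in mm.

Mid-depth of clay below the ground surface: z = 3.5 + 3.9/2 = 5.45 m.
Total vertical stress at mid-clay: σ_v = 19.4×3.5 + 16.6×1.95 = 100.27 kPa.
Pore pressure: u = 9.81×(5.45 − 0) = 53.465 kPa.
Initial effective stress: σ'_0 = σ_v − u = 100.27 − 53.465 = 46.805 kPa.
Stress increase at mid-clay by the 2:1 spreading method:
Δσ ≈ qD²/(D+z)² = 206×5.4²/(5.4+5.45)² = 51.026 kPa
Final effective stress: σ'_f = 46.805 + 51.026 = 97.831 kPa.
σ'_f = 97.831 ≤ σ'_p = 169 kPa, so the clay remains overconsolidated and only the recompression index applies:
S_c = C_r·H/(1+e₀)·log₁₀(σ'_f/σ'_0) = 0.083×3.9/1.85×log₁₀(97.831/46.805)
    = 0.17497 × 0.32018 = 0.05602 m

S_c ≈ 56 mm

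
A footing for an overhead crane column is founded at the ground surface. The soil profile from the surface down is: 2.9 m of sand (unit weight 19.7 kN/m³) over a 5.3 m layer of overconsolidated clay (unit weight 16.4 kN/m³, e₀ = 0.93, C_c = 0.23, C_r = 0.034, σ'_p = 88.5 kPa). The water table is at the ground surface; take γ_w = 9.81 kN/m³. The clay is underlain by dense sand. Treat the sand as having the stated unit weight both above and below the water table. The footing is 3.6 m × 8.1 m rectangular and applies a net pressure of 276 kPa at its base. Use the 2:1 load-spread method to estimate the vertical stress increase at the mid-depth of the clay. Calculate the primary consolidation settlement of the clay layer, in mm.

Mid-depth of clay below the ground surface: z = 2.9 + 5.3/2 = 5.55 m.
Total vertical stress at mid-clay: σ_v = 19.7×2.9 + 16.4×2.65 = 100.59 kPa.
Pore pressure: u = 9.81×(5.55 − 0) = 54.446 kPa.
Initial effective stress: σ'_0 = σ_v − u = 100.59 − 54.446 = 46.144 kPa.
Stress increase at mid-clay by the 2:1 spreading method:
Δσ = qBL/((B+z)(L+z)) = 276×3.6×8.1/((3.6+5.55)(8.1+5.55)) = 64.438 kPa
Final effective stress: σ'_f = 46.144 + 64.438 = 110.58 kPa.
σ'_f = 110.58 > σ'_p = 88.5 kPa, so the stress path crosses the preconsolidation pressure — recompression up to σ'_p, then virgin compression beyond:
S_c = H/(1+e₀)·[C_r·log₁₀(σ'_p/σ'_0) + C_c·log₁₀(σ'_f/σ'_p)]
    = 5.3/1.93 × [0.034×log₁₀(88.5/46.144) + 0.23×log₁₀(110.58/88.5)]
    = 2.7461 × [0.0096162 + 0.022249] = 0.08751 m

S_c ≈ 87.5 mm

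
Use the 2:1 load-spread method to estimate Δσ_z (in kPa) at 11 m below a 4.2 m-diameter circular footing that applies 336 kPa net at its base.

Δσ_z ≈ 25.7 kPa

By the 2:1 method the load spreads at 1 horizontal : 2 vertical, so at depth z the loaded area has grown by z in each plan dimension:
Δσ ≈ qD²/(D+z)² = 336×4.2²/(4.2+11)² = 25.654 kPa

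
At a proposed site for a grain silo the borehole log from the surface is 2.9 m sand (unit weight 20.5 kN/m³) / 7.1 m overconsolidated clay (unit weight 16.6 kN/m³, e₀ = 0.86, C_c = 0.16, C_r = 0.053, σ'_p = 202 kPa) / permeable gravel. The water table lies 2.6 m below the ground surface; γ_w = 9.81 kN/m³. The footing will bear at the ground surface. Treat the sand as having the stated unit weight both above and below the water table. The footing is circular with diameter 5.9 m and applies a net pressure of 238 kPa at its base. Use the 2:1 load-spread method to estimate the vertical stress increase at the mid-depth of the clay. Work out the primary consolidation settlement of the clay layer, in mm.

Mid-depth of clay below the ground surface: z = 2.9 + 7.1/2 = 6.45 m.
Total vertical stress at mid-clay: σ_v = 20.5×2.9 + 16.6×3.55 = 118.38 kPa.
Pore pressure: u = 9.81×(6.45 − 2.6) = 37.769 kPa.
Initial effective stress: σ'_0 = σ_v − u = 118.38 − 37.769 = 80.611 kPa.
Stress increase at mid-clay by the 2:1 spreading method:
Δσ ≈ qD²/(D+z)² = 238×5.9²/(5.9+6.45)² = 54.318 kPa
Final effective stress: σ'_f = 80.611 + 54.318 = 134.93 kPa.
σ'_f = 134.93 ≤ σ'_p = 202 kPa, so the clay remains overconsolidated and only the recompression index applies:
S_c = C_r·H/(1+e₀)·log₁₀(σ'_f/σ'_0) = 0.053×7.1/1.86×log₁₀(134.93/80.611)
    = 0.20231 × 0.22371 = 0.04526 m

S_c ≈ 45.3 mm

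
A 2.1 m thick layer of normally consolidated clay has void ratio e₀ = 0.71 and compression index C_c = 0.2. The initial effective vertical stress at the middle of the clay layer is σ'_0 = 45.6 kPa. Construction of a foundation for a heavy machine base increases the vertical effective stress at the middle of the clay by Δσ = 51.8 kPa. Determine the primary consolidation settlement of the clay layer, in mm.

S_c ≈ 81 mm

Final effective stress: σ'_f = σ'_0 + Δσ = 45.6 + 51.8 = 97.4 kPa.
Normally consolidated clay, so the full stress increment lies on the virgin compression line:
S_c = C_c·H/(1+e₀)·log₁₀(σ'_f/σ'_0) = 0.2×2.1/(1+0.71)×log₁₀(97.4/45.6)
    = 0.24561 × 0.32959 = 0.08095 m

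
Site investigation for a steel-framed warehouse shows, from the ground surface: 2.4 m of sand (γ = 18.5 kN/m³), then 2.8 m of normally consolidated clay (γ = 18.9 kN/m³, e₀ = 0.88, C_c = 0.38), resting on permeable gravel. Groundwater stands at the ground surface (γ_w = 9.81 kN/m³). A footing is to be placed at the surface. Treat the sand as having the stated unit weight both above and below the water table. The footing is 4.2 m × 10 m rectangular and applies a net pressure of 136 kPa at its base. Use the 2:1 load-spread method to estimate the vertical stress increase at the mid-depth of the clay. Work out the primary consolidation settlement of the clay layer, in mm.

S_c ≈ 229 mm

Mid-depth of clay below the ground surface: z = 2.4 + 2.8/2 = 3.8 m.
Total vertical stress at mid-clay: σ_v = 18.5×2.4 + 18.9×1.4 = 70.86 kPa.
Pore pressure: u = 9.81×(3.8 − 0) = 37.278 kPa.
Initial effective stress: σ'_0 = σ_v − u = 70.86 − 37.278 = 33.582 kPa.
Stress increase at mid-clay by the 2:1 spreading method:
Δσ = qBL/((B+z)(L+z)) = 136×4.2×10/((4.2+3.8)(10+3.8)) = 51.739 kPa
Final effective stress: σ'_f = σ'_0 + Δσ = 33.582 + 51.739 = 85.321 kPa.
Normally consolidated clay, so the full stress increment lies on the virgin compression line:
S_c = C_c·H/(1+e₀)·log₁₀(σ'_f/σ'_0) = 0.38×2.8/(1+0.88)×log₁₀(85.321/33.582)
    = 0.56596 × 0.40495 = 0.2292 m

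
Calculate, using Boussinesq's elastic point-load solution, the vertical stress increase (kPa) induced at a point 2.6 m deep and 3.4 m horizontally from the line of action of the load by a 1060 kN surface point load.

Boussinesq vertical stress below a point load on an elastic half-space:
Δσ_z = 3P/(2πz²) · [1 + (r/z)²]^(−5/2)
r/z = 3.4/2.6 = 1.3077; [1+(r/z)²]^(−5/2) = 0.082709.
Δσ_z = 3×1060/(2π×2.6²) × 0.082709 = 74.869 × 0.082709 = 6.192 kPa

Δσ_z ≈ 6.19 kPa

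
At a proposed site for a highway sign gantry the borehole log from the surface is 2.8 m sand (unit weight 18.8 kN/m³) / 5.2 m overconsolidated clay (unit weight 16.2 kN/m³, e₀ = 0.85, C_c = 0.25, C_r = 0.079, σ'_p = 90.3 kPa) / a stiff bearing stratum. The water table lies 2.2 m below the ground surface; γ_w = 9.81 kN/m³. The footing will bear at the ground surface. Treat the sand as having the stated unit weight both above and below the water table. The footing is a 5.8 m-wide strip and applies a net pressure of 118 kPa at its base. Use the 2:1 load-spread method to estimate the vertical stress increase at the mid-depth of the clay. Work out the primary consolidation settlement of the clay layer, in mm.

Mid-depth of clay below the ground surface: z = 2.8 + 5.2/2 = 5.4 m.
Total vertical stress at mid-clay: σ_v = 18.8×2.8 + 16.2×2.6 = 94.76 kPa.
Pore pressure: u = 9.81×(5.4 − 2.2) = 31.392 kPa.
Initial effective stress: σ'_0 = σ_v − u = 94.76 − 31.392 = 63.368 kPa.
Stress increase at mid-clay by the 2:1 spreading method:
Δσ = qB/(B+z) = 118×5.8/(5.8+5.4) = 61.107 kPa
Final effective stress: σ'_f = 63.368 + 61.107 = 124.47 kPa.
σ'_f = 124.47 > σ'_p = 90.3 kPa, so the stress path crosses the preconsolidation pressure — recompression up to σ'_p, then virgin compression beyond:
S_c = H/(1+e₀)·[C_r·log₁₀(σ'_p/σ'_0) + C_c·log₁₀(σ'_f/σ'_p)]
    = 5.2/1.85 × [0.079×log₁₀(90.3/63.368) + 0.25×log₁₀(124.47/90.3)]
    = 2.8108 × [0.012152 + 0.034844] = 0.1321 m

S_c ≈ 132 mm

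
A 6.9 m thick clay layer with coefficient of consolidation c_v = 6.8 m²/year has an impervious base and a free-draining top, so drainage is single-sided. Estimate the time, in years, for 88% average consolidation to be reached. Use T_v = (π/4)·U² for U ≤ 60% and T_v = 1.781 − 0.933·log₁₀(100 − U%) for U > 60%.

Drainage path length: H_d = H = 6.9 m (single drainage).
U > 60%: T_v = 1.781 − 0.933·log₁₀(100 − 88) = 0.77412.
t = T_v·H_d²/c_v = 0.77412×6.9²/6.8 = 5.42 years.

t ≈ 5.42 years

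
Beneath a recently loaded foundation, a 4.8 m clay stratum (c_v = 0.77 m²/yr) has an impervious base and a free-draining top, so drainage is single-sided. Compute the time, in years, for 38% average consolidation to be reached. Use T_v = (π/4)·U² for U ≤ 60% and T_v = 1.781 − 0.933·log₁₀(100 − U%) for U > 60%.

Drainage path length: H_d = H = 4.8 m (single drainage).
U ≤ 60%: T_v = (π/4)·U² = (π/4)×0.38² = 0.11341.
t = T_v·H_d²/c_v = 0.11341×4.8²/0.77 = 3.393 years.

t ≈ 3.39 years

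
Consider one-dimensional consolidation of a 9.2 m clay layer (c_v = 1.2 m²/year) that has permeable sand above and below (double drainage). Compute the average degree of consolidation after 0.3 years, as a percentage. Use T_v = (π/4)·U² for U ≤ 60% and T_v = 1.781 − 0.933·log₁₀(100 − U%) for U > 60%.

U ≈ 14.7 %

Drainage path length: H_d = H/2 = 4.6 m (double drainage).
T_v = c_v·t/H_d² = 1.2×0.3/4.6² = 0.017013.
T_v = 0.017013 corresponds to the U ≤ 60% branch:
U = √(4T_v/π) = 0.1472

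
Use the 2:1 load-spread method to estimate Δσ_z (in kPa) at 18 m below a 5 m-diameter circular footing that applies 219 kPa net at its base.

Δσ_z ≈ 10.3 kPa

By the 2:1 method the load spreads at 1 horizontal : 2 vertical, so at depth z the loaded area has grown by z in each plan dimension:
Δσ ≈ qD²/(D+z)² = 219×5²/(5+18)² = 10.35 kPa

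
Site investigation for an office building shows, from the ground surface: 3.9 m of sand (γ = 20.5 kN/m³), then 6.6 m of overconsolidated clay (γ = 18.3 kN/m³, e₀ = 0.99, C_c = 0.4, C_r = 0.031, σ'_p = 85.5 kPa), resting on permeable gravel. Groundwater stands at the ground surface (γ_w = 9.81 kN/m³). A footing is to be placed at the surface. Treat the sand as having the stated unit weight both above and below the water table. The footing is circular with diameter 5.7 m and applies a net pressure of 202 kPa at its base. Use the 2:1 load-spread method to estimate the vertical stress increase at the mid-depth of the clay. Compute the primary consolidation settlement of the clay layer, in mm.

Mid-depth of clay below the ground surface: z = 3.9 + 6.6/2 = 7.2 m.
Total vertical stress at mid-clay: σ_v = 20.5×3.9 + 18.3×3.3 = 140.34 kPa.
Pore pressure: u = 9.81×(7.2 − 0) = 70.632 kPa.
Initial effective stress: σ'_0 = σ_v − u = 140.34 − 70.632 = 69.708 kPa.
Stress increase at mid-clay by the 2:1 spreading method:
Δσ ≈ qD²/(D+z)² = 202×5.7²/(5.7+7.2)² = 39.439 kPa
Final effective stress: σ'_f = 69.708 + 39.439 = 109.15 kPa.
σ'_f = 109.15 > σ'_p = 85.5 kPa, so the stress path crosses the preconsolidation pressure — recompression up to σ'_p, then virgin compression beyond:
S_c = H/(1+e₀)·[C_r·log₁₀(σ'_p/σ'_0) + C_c·log₁₀(σ'_f/σ'_p)]
    = 6.6/1.99 × [0.031×log₁₀(85.5/69.708) + 0.4×log₁₀(109.15/85.5)]
    = 3.3166 × [0.0027492 + 0.042423] = 0.1498 m

S_c ≈ 150 mm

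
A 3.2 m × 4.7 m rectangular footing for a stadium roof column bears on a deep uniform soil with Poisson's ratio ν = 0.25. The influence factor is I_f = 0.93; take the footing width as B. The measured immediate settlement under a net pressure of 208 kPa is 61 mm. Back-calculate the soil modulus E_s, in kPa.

E_s ≈ 9510 kPa

S_e = q·B·(1−ν²)/E_s · I_f  ⇒  E_s = q·B·(1−ν²)·I_f / S_e.
E_s = 208 × 3.2 × 0.9375 × 0.93 / 0.061 = 9513 kPa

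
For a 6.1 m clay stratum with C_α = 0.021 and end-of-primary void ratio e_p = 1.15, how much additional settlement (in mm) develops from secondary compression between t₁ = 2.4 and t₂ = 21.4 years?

Secondary compression: S_s = C_α·H/(1+e_p)·log₁₀(t₂/t₁)
S_s = 0.021×6.1/(1+1.15)×log₁₀(21.4/2.4)
    = 0.05958 × 0.9502 = 0.05661 m

S_s ≈ 56.6 mm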